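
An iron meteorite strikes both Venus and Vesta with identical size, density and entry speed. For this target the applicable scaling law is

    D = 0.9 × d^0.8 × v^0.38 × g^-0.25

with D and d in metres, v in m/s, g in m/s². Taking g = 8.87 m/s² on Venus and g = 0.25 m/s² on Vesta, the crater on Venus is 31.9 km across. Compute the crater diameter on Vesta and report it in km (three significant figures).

All impactor-dependent factors cancel in the ratio, leaving D_Vesta/D_Venus = (g_Vesta/g_Venus)^-0.25.
(0.25/8.87)^-0.25 = 0.02818^-0.25 = 2.441
D_Vesta = 2.441 × 31.9 km = 77.9 km

D ≈ 77.9 km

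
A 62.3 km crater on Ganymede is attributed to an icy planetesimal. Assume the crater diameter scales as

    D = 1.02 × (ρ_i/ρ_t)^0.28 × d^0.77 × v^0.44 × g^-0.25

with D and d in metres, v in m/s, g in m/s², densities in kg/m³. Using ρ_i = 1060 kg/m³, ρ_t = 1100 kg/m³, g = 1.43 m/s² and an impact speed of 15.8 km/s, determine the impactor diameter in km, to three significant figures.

Rearranging for d: d = [D / (1.02 · (1060/1100)^0.28 · 15800^0.44 · 1.43^-0.25)]^(1/0.77).
D = 62300 m.
(1060/1100)^0.28 = 0.9897
15800^0.44 = 70.37
1.43^-0.25 = 0.9145
Denominator = 1.02 × 0.9897 × 70.37 × 0.9145 = 64.96
D / 64.96 = 62300 / 64.96 = 959.1
d = 959.1^(1/0.77) = 959.1^1.2987 = 7457 m

d ≈ 7.46 km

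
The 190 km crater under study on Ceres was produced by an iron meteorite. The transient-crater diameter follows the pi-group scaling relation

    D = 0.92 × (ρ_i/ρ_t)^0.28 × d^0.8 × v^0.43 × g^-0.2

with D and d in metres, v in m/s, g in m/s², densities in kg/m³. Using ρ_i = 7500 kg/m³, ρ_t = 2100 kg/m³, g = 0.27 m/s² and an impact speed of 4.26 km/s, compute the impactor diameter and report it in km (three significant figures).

d ≈ 22.8 km

Rearranging for d: d = [D / (0.92 · (7500/2100)^0.28 · 4260^0.43 · 0.27^-0.2)]^(1/0.8).
D = 190000 m.
(7500/2100)^0.28 = 1.428
4260^0.43 = 36.36
0.27^-0.2 = 1.299
Denominator = 0.92 × 1.428 × 36.36 × 1.299 = 62.05
D / 62.05 = 190000 / 62.05 = 3062
d = 3062^(1/0.8) = 3062^1.25 = 22778 m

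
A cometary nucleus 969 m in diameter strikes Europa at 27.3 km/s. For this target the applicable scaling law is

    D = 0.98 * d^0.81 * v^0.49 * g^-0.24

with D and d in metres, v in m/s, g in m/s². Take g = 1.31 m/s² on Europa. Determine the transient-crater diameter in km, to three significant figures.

D ≈ 36.0 km

In SI units: v = 27300 m/s.
d^0.81 = 969^0.81 = 262.4
v^0.49 = 27300^0.49 = 149.2
g^-0.24 = 1.31^-0.24 = 0.9372
D = 0.98 × 262.4 × 149.2 × 0.9372 = 35958 m
   = 35.96 km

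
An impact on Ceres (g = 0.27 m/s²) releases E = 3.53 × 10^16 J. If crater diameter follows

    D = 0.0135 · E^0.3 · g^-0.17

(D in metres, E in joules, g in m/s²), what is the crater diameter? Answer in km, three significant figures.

E^0.3 = (3.53 × 10^16)^0.3 = 9.212 × 10^4
g^-0.17 = 0.27^-0.17 = 1.249
D = 0.0135 × 9.212 × 10^4 × 1.249 = 1553 m
   = 1.553 km

D ≈ 1.55 km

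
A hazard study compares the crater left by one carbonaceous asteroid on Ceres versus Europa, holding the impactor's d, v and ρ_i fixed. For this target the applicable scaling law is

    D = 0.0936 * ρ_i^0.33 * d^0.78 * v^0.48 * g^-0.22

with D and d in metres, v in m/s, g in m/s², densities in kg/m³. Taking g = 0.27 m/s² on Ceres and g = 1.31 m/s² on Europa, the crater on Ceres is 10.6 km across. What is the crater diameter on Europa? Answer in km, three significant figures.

All impactor-dependent factors cancel in the ratio, leaving D_Europa/D_Ceres = (g_Europa/g_Ceres)^-0.22.
(1.31/0.27)^-0.22 = 4.852^-0.22 = 0.7065
D_Europa = 0.7065 × 10.6 km = 7.49 km

D ≈ 7.49 km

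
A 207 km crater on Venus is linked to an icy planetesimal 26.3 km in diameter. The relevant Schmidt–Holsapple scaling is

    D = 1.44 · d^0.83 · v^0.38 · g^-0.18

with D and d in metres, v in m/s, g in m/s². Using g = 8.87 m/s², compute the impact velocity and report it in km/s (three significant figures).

Rearranging for v: v = [D / (1.44 · 26300^0.83 · 8.87^-0.18)]^(1/0.38).
D = 207000 m.
26300^0.83 = 4662
8.87^-0.18 = 0.6751
Denominator = 1.44 × 4662 × 0.6751 = 4532
D / 4532 = 207000 / 4532 = 45.68
v = 45.68^(1/0.38) = 45.68^2.6316 = 23320 m/s

v ≈ 23.3 km/s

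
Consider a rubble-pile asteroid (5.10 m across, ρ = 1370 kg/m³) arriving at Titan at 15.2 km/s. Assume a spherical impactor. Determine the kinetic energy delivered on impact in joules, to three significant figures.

E ≈ 1.10 × 10^13 J

v = 15200 m/s.
Mass m = (π/6) ρ d³ = (π/6) × 1370 × (5.1)³ = 9.515 × 10^4 kg
E = ½ m v² = 0.5 × 9.515 × 10^4 × (15200)² = 1.099 × 10^13 J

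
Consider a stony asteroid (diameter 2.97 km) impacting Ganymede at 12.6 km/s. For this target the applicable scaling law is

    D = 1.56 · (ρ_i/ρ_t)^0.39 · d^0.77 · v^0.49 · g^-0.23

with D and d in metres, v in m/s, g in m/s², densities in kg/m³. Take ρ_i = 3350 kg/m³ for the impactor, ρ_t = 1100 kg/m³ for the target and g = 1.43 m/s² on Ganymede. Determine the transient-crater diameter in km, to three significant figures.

D ≈ 107 km

In SI units: d = 2970 m, v = 12600 m/s.
(ρ_i/ρ_t)^0.39 = (3350/1100)^0.39 = 1.544
d^0.77 = 2970^0.77 = 472.1
v^0.49 = 12600^0.49 = 102.1
g^-0.23 = 1.43^-0.23 = 0.9210
D = 1.56 × 1.544 × 472.1 × 102.1 × 0.9210 = 1.069 × 10^5 m
   = 106.9 km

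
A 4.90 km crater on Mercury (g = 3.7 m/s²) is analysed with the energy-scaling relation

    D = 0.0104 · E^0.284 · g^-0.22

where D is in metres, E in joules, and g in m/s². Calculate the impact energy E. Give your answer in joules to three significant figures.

Rearranging: E = [D / (0.0104 · g^-0.22)]^(1/0.284).
D = 4900 m.
g^-0.22 = 3.7^-0.22 = 0.7499
D / (0.0104 × 0.7499) = 4900 / (7.799 × 10^-3) = 6.283 × 10^5
E = (6.283 × 10^5)^3.5211 = 2.606 × 10^20 J

E ≈ 2.61 × 10^20 J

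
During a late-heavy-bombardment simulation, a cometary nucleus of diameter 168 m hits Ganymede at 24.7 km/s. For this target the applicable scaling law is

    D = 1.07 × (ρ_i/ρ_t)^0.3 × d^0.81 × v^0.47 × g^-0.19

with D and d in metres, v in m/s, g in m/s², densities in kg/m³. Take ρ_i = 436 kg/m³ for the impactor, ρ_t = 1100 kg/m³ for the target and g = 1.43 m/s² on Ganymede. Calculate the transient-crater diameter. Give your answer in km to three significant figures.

D ≈ 5.58 km

In SI units: v = 24700 m/s.
(ρ_i/ρ_t)^0.3 = (436/1100)^0.3 = 0.7576
d^0.81 = 168^0.81 = 63.46
v^0.47 = 24700^0.47 = 116.0
g^-0.19 = 1.43^-0.19 = 0.9343
D = 1.07 × 0.7576 × 63.46 × 116.0 × 0.9343 = 5575 m
   = 5.575 km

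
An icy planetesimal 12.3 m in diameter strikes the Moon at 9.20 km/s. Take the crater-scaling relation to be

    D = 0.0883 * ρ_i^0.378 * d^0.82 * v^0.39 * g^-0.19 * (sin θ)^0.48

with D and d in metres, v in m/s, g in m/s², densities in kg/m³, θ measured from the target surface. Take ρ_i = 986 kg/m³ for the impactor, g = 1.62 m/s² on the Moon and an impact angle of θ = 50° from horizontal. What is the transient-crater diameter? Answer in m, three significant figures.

D ≈ 264 m

In SI units: v = 9200 m/s.
ρ_i^0.378 = 986^0.378 = 13.54
d^0.82 = 12.3^0.82 = 7.829
v^0.39 = 9200^0.39 = 35.15
g^-0.19 = 1.62^-0.19 = 0.9124
(sin 50°)^0.48 = 0.7660^0.48 = 0.8799
D = 0.0883 × 13.54 × 7.829 × 35.15 × 0.9124 × 0.8799 = 264.1 m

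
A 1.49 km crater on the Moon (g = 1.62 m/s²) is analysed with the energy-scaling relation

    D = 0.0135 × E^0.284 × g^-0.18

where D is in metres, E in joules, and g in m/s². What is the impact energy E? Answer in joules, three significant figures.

E ≈ 7.75 × 10^17 J

Rearranging: E = [D / (0.0135 · g^-0.18)]^(1/0.284).
D = 1490 m.
g^-0.18 = 1.62^-0.18 = 0.9168
D / (0.0135 × 0.9168) = 1490 / (0.01238) = 1.204 × 10^5
E = (1.204 × 10^5)^3.5211 = 7.752 × 10^17 J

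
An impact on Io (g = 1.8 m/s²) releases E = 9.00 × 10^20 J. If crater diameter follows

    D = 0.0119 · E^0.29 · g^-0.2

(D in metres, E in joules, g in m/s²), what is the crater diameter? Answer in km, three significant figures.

D ≈ 12.6 km

E^0.29 = (9.00 × 10^20)^0.29 = 1.193 × 10^6
g^-0.2 = 1.8^-0.2 = 0.8891
D = 0.0119 × 1.193 × 10^6 × 0.8891 = 12622 m
   = 12.62 km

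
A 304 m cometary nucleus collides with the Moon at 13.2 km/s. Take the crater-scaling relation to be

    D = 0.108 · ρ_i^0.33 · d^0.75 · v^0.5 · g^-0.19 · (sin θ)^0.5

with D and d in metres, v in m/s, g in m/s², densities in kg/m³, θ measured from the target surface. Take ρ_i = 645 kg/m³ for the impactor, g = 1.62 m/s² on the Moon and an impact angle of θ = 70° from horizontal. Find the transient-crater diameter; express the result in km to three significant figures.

D ≈ 6.76 km

In SI units: v = 13200 m/s.
ρ_i^0.33 = 645^0.33 = 8.456
d^0.75 = 304^0.75 = 72.80
v^0.5 = 13200^0.5 = 114.9
g^-0.19 = 1.62^-0.19 = 0.9124
(sin 70°)^0.5 = 0.9397^0.5 = 0.9694
D = 0.108 × 8.456 × 72.80 × 114.9 × 0.9124 × 0.9694 = 6757 m
   = 6.757 km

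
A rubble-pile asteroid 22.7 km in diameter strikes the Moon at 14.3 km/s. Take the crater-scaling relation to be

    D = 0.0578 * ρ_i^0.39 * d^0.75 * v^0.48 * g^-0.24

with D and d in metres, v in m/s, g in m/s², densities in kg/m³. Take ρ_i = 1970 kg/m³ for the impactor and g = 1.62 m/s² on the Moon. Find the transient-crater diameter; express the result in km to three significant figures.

D ≈ 181 km

In SI units: d = 22700 m, v = 14300 m/s.
ρ_i^0.39 = 1970^0.39 = 19.27
d^0.75 = 22700^0.75 = 1849
v^0.48 = 14300^0.48 = 98.76
g^-0.24 = 1.62^-0.24 = 0.8907
D = 0.0578 × 19.27 × 1849 × 98.76 × 0.8907 = 1.812 × 10^5 m
   = 181.2 km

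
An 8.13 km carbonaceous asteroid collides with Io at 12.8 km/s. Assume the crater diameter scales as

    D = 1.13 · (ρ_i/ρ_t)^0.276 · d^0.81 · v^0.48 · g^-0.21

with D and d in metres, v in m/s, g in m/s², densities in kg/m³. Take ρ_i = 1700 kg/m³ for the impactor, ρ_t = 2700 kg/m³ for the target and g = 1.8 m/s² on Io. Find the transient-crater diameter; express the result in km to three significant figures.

D ≈ 121 km

In SI units: d = 8130 m, v = 12800 m/s.
(ρ_i/ρ_t)^0.276 = (1700/2700)^0.276 = 0.8801
d^0.81 = 8130^0.81 = 1470
v^0.48 = 12800^0.48 = 93.64
g^-0.21 = 1.8^-0.21 = 0.8839
D = 1.13 × 0.8801 × 1470 × 93.64 × 0.8839 = 1.210 × 10^5 m
   = 121.0 km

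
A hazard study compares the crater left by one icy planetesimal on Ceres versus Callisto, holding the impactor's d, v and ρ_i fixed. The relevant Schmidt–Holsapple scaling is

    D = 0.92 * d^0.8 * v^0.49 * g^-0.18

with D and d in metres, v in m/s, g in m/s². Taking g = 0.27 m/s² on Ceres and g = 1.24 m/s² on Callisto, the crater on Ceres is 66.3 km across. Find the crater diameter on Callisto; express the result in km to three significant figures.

All impactor-dependent factors cancel in the ratio, leaving D_Callisto/D_Ceres = (g_Callisto/g_Ceres)^-0.18.
(1.24/0.27)^-0.18 = 4.593^-0.18 = 0.7600
D_Callisto = 0.7600 × 66.3 km = 50.4 km

D ≈ 50.4 km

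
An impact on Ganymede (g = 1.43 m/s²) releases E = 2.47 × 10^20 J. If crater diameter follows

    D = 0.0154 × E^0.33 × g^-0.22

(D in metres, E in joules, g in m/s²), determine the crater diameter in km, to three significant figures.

E^0.33 = (2.47 × 10^20)^0.33 = 5.365 × 10^6
g^-0.22 = 1.43^-0.22 = 0.9243
D = 0.0154 × 5.365 × 10^6 × 0.9243 = 76367 m
   = 76.37 km

D ≈ 76.4 km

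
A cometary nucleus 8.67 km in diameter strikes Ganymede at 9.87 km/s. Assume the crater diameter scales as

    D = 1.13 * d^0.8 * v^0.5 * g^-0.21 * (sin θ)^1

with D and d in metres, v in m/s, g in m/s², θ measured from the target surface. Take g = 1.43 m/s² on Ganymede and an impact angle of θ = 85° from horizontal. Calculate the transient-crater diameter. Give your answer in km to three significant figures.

In SI units: d = 8670 m, v = 9870 m/s.
d^0.8 = 8670^0.8 = 1414
v^0.5 = 9870^0.5 = 99.35
g^-0.21 = 1.43^-0.21 = 0.9276
(sin 85°)^1 = 0.9962^1 = 0.9962
D = 1.13 × 1414 × 99.35 × 0.9276 × 0.9962 = 1.467 × 10^5 m
   = 146.7 km

D ≈ 147 km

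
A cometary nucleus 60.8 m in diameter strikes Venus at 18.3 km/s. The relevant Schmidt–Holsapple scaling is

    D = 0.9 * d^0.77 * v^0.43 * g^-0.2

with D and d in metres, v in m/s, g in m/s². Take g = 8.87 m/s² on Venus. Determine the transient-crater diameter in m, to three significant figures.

In SI units: v = 18300 m/s.
d^0.77 = 60.8^0.77 = 23.64
v^0.43 = 18300^0.43 = 68.05
g^-0.2 = 8.87^-0.2 = 0.6463
D = 0.9 × 23.64 × 68.05 × 0.6463 = 935.7 m

D ≈ 936 m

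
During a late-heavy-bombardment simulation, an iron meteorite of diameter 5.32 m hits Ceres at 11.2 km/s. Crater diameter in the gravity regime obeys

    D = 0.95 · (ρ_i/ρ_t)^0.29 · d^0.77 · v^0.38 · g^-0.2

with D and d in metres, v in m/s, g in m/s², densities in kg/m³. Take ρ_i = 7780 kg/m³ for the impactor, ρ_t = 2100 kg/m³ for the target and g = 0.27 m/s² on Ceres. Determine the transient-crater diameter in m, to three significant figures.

In SI units: v = 11200 m/s.
(ρ_i/ρ_t)^0.29 = (7780/2100)^0.29 = 1.462
d^0.77 = 5.32^0.77 = 3.622
v^0.38 = 11200^0.38 = 34.57
g^-0.2 = 0.27^-0.2 = 1.299
D = 0.95 × 1.462 × 3.622 × 34.57 × 1.299 = 225.9 m

D ≈ 226 m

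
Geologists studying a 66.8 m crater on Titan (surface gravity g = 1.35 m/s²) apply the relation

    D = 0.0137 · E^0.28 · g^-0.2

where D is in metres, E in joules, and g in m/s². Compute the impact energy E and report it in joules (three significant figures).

E ≈ 1.84 × 10^13 J

Rearranging: E = [D / (0.0137 · g^-0.2)]^(1/0.28).
g^-0.2 = 1.35^-0.2 = 0.9417
D / (0.0137 × 0.9417) = 66.8 / (0.01290) = 5.178 × 10^3
E = (5.178 × 10^3)^3.5714 = 1.840 × 10^13 J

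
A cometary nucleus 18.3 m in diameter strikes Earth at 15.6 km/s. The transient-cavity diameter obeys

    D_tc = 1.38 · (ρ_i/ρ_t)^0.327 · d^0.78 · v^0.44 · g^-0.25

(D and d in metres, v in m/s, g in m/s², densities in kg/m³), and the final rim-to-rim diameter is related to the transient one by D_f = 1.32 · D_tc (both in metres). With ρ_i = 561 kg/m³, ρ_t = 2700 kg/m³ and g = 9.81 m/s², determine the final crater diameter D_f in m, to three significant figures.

v = 15600 m/s.
(ρ_i/ρ_t)^0.327 = (561/2700)^0.327 = 0.5982
d^0.78 = 18.3^0.78 = 9.654
v^0.44 = 15600^0.44 = 69.98
g^-0.25 = 9.81^-0.25 = 0.5650
D_tc = 1.38 × 0.5982 × 9.654 × 69.98 × 0.5650 = 315.1 m
D_f = 1.32 × 315.1 = 415.9 m

D_f ≈ 416 m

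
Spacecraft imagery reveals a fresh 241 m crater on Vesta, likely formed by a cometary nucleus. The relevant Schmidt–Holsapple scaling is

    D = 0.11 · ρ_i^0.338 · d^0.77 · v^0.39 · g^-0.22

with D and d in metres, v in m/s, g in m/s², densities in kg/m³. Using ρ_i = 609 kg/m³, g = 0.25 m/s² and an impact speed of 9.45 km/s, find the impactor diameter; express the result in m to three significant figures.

Rearranging for d: d = [D / (0.11 · 609^0.338 · 9450^0.39 · 0.25^-0.22)]^(1/0.77).
609^0.338 = 8.734
9450^0.39 = 35.52
0.25^-0.22 = 1.357
Denominator = 0.11 × 8.734 × 35.52 × 1.357 = 46.31
D / 46.31 = 241 / 46.31 = 5.204
d = 5.204^(1/0.77) = 5.204^1.2987 = 8.517 m

d ≈ 8.52 m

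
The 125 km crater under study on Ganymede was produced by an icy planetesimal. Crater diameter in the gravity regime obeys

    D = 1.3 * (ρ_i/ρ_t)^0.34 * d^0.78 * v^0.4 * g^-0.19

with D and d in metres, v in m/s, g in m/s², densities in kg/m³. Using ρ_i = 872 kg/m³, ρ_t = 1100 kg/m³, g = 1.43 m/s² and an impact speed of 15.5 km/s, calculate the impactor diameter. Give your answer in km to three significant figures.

d ≈ 21.0 km

Rearranging for d: d = [D / (1.3 · (872/1100)^0.34 · 15500^0.4 · 1.43^-0.19)]^(1/0.78).
D = 125000 m.
(872/1100)^0.34 = 0.9241
15500^0.4 = 47.44
1.43^-0.19 = 0.9343
Denominator = 1.3 × 0.9241 × 47.44 × 0.9343 = 53.25
D / 53.25 = 125000 / 53.25 = 2347
d = 2347^(1/0.78) = 2347^1.2821 = 20957 m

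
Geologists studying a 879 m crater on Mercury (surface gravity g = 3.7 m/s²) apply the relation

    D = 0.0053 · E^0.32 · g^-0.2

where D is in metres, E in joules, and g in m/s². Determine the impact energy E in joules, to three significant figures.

E ≈ 4.64 × 10^16 J

Rearranging: E = [D / (0.0053 · g^-0.2)]^(1/0.32).
g^-0.2 = 3.7^-0.2 = 0.7698
D / (0.0053 × 0.7698) = 879 / (4.080 × 10^-3) = 2.154 × 10^5
E = (2.154 × 10^5)^3.125 = 4.639 × 10^16 J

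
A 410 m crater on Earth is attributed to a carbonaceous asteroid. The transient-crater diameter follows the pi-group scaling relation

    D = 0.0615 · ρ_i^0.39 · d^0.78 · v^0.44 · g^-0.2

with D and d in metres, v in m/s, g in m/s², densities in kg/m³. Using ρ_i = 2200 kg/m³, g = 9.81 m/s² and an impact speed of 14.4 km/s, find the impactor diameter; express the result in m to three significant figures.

Rearranging for d: d = [D / (0.0615 · 2200^0.39 · 14400^0.44 · 9.81^-0.2)]^(1/0.78).
2200^0.39 = 20.12
14400^0.44 = 67.56
9.81^-0.2 = 0.6334
Denominator = 0.0615 × 20.12 × 67.56 × 0.6334 = 52.95
D / 52.95 = 410 / 52.95 = 7.743
d = 7.743^(1/0.78) = 7.743^1.2821 = 13.79 m

d ≈ 13.8 m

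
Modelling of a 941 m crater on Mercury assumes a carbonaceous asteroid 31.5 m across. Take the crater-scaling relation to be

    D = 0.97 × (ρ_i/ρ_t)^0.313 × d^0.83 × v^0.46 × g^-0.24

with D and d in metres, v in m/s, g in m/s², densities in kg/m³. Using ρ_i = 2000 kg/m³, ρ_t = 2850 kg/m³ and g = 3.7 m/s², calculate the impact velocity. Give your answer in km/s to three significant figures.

Rearranging for v: v = [D / (0.97 · (2000/2850)^0.313 · 31.5^0.83 · 3.7^-0.24)]^(1/0.46).
(2000/2850)^0.313 = 0.8951
31.5^0.83 = 17.52
3.7^-0.24 = 0.7305
Denominator = 0.97 × 0.8951 × 17.52 × 0.7305 = 11.11
D / 11.11 = 941 / 11.11 = 84.70
v = 84.70^(1/0.46) = 84.70^2.1739 = 15525 m/s

v ≈ 15.5 km/s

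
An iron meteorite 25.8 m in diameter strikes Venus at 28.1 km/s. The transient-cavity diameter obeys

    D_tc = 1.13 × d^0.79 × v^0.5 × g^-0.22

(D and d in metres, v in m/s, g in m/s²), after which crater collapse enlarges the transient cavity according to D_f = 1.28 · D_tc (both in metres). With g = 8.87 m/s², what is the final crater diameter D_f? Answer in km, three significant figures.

v = 28100 m/s.
d^0.79 = 25.8^0.79 = 13.04
v^0.5 = 28100^0.5 = 167.6
g^-0.22 = 8.87^-0.22 = 0.6187
D_tc = 1.13 × 13.04 × 167.6 × 0.6187 = 1528 m
D_f = 1.28 × 1528 = 1956 m
     = 1.956 km

D_f ≈ 1.96 km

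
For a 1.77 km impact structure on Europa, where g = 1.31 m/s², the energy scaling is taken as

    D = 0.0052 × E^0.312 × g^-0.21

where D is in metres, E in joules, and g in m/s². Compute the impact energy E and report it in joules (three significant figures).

Rearranging: E = [D / (0.0052 · g^-0.21)]^(1/0.312).
D = 1770 m.
g^-0.21 = 1.31^-0.21 = 0.9449
D / (0.0052 × 0.9449) = 1770 / (4.913 × 10^-3) = 3.603 × 10^5
E = (3.603 × 10^5)^3.2051 = 6.452 × 10^17 J

E ≈ 6.45 × 10^17 J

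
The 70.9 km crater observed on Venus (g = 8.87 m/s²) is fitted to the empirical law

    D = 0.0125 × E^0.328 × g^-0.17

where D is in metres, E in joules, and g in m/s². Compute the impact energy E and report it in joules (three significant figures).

Rearranging: E = [D / (0.0125 · g^-0.17)]^(1/0.328).
D = 70900 m.
g^-0.17 = 8.87^-0.17 = 0.6900
D / (0.0125 × 0.6900) = 70900 / (8.625 × 10^-3) = 8.220 × 10^6
E = (8.220 × 10^6)^3.0488 = 1.208 × 10^21 J

E ≈ 1.21 × 10^21 J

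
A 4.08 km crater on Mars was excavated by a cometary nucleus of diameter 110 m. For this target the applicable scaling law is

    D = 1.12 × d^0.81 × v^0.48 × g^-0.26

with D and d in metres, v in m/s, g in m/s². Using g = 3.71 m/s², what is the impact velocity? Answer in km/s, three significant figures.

v ≈ 19.2 km/s

Rearranging for v: v = [D / (1.12 · 110^0.81 · 3.71^-0.26)]^(1/0.48).
D = 4080 m.
110^0.81 = 45.03
3.71^-0.26 = 0.7112
Denominator = 1.12 × 45.03 × 0.7112 = 35.87
D / 35.87 = 4080 / 35.87 = 113.7
v = 113.7^(1/0.48) = 113.7^2.0833 = 19176 m/s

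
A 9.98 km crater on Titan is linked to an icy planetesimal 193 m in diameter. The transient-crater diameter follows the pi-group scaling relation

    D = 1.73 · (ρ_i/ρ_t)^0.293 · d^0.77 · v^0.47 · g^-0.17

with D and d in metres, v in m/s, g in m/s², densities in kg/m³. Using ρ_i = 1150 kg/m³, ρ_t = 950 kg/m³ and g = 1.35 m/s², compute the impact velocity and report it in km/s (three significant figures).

Rearranging for v: v = [D / (1.73 · (1150/950)^0.293 · 193^0.77 · 1.35^-0.17)]^(1/0.47).
D = 9980 m.
(1150/950)^0.293 = 1.058
193^0.77 = 57.53
1.35^-0.17 = 0.9503
Denominator = 1.73 × 1.058 × 57.53 × 0.9503 = 100.1
D / 100.1 = 9980 / 100.1 = 99.70
v = 99.70^(1/0.47) = 99.70^2.1277 = 17891 m/s

v ≈ 17.9 km/s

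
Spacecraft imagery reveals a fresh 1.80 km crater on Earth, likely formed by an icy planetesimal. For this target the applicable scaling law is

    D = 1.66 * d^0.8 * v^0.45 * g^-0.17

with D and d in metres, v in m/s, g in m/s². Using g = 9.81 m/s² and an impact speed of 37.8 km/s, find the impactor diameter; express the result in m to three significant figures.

d ≈ 26.9 m

Rearranging for d: d = [D / (1.66 · 37800^0.45 · 9.81^-0.17)]^(1/0.8).
D = 1800 m.
37800^0.45 = 114.8
9.81^-0.17 = 0.6783
Denominator = 1.66 × 114.8 × 0.6783 = 129.3
D / 129.3 = 1800 / 129.3 = 13.92
d = 13.92^(1/0.8) = 13.92^1.25 = 26.89 m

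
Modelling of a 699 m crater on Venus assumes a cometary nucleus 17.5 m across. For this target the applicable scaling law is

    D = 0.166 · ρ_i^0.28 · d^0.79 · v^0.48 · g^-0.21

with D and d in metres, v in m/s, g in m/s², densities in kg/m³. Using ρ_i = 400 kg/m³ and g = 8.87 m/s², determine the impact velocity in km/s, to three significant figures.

v ≈ 25.2 km/s

Rearranging for v: v = [D / (0.166 · 400^0.28 · 17.5^0.79 · 8.87^-0.21)]^(1/0.48).
400^0.28 = 5.353
17.5^0.79 = 9.594
8.87^-0.21 = 0.6323
Denominator = 0.166 × 5.353 × 9.594 × 0.6323 = 5.390
D / 5.390 = 699 / 5.390 = 129.7
v = 129.7^(1/0.48) = 129.7^2.0833 = 25228 m/s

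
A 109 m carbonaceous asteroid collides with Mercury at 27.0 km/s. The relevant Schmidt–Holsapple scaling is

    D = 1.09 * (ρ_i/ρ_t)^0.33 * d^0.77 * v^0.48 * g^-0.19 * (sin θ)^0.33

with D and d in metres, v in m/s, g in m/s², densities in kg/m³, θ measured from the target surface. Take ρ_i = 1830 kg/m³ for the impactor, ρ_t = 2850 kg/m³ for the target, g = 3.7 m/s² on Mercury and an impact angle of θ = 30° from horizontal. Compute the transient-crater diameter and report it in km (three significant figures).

D ≈ 2.90 km

In SI units: v = 27000 m/s.
(ρ_i/ρ_t)^0.33 = (1830/2850)^0.33 = 0.8640
d^0.77 = 109^0.77 = 37.05
v^0.48 = 27000^0.48 = 134.0
g^-0.19 = 3.7^-0.19 = 0.7799
(sin 30°)^0.33 = 0.5000^0.33 = 0.7955
D = 1.09 × 0.8640 × 37.05 × 134.0 × 0.7799 × 0.7955 = 2901 m
   = 2.901 km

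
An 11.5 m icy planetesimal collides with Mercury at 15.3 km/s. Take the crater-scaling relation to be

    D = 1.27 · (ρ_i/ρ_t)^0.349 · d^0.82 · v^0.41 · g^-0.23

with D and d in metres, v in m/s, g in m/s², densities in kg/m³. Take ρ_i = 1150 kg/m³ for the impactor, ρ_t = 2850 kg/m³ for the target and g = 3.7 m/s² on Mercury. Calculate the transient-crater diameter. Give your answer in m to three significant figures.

D ≈ 264 m

In SI units: v = 15300 m/s.
(ρ_i/ρ_t)^0.349 = (1150/2850)^0.349 = 0.7285
d^0.82 = 11.5^0.82 = 7.409
v^0.41 = 15300^0.41 = 51.97
g^-0.23 = 3.7^-0.23 = 0.7401
D = 1.27 × 0.7285 × 7.409 × 51.97 × 0.7401 = 263.7 m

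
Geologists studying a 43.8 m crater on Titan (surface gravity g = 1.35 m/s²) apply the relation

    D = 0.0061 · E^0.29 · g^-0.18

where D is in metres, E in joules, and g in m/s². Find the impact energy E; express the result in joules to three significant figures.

Rearranging: E = [D / (0.0061 · g^-0.18)]^(1/0.29).
g^-0.18 = 1.35^-0.18 = 0.9474
D / (0.0061 × 0.9474) = 43.8 / (5.779 × 10^-3) = 7.579 × 10^3
E = (7.579 × 10^3)^3.4483 = 2.388 × 10^13 J

E ≈ 2.39 × 10^13 J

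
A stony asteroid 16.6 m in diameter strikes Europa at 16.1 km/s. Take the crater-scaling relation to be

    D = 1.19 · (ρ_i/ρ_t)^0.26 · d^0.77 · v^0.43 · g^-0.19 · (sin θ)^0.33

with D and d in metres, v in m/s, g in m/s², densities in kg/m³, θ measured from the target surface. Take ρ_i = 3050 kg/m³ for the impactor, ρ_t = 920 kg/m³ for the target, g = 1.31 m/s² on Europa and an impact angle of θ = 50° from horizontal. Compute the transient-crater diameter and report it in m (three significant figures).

D ≈ 792 m

In SI units: v = 16100 m/s.
(ρ_i/ρ_t)^0.26 = (3050/920)^0.26 = 1.366
d^0.77 = 16.6^0.77 = 8.699
v^0.43 = 16100^0.43 = 64.41
g^-0.19 = 1.31^-0.19 = 0.9500
(sin 50°)^0.33 = 0.7660^0.33 = 0.9158
D = 1.19 × 1.366 × 8.699 × 64.41 × 0.9500 × 0.9158 = 792.4 m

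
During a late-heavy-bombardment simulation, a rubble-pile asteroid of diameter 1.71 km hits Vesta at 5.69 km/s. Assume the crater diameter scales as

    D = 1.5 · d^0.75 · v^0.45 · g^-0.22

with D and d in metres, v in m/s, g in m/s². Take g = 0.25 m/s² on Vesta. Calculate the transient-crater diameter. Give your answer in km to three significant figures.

In SI units: d = 1710 m, v = 5690 m/s.
d^0.75 = 1710^0.75 = 265.9
v^0.45 = 5690^0.45 = 48.96
g^-0.22 = 0.25^-0.22 = 1.357
D = 1.5 × 265.9 × 48.96 × 1.357 = 26499 m
   = 26.50 km

D ≈ 26.5 km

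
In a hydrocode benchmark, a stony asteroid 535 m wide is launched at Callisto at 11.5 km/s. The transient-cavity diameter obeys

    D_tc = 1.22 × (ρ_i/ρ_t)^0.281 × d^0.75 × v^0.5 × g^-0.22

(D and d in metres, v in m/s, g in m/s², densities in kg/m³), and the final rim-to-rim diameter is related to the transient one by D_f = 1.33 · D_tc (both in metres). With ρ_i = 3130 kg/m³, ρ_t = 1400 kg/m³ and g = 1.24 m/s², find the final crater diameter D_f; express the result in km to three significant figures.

v = 11500 m/s.
(ρ_i/ρ_t)^0.281 = (3130/1400)^0.281 = 1.254
d^0.75 = 535^0.75 = 111.2
v^0.5 = 11500^0.5 = 107.2
g^-0.22 = 1.24^-0.22 = 0.9538
D_tc = 1.22 × 1.254 × 111.2 × 107.2 × 0.9538 = 17390 m
D_f = 1.33 × 17390 = 23129 m
     = 23.13 km

D_f ≈ 23.1 km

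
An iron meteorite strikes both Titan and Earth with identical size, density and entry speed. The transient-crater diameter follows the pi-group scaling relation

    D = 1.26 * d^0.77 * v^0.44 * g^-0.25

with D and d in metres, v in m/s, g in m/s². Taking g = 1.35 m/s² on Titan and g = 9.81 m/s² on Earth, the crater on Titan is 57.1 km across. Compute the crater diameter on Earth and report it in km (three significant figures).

D ≈ 34.8 km

All impactor-dependent factors cancel in the ratio, leaving D_Earth/D_Titan = (g_Earth/g_Titan)^-0.25.
(9.81/1.35)^-0.25 = 7.267^-0.25 = 0.6091
D_Earth = 0.6091 × 57.1 km = 34.8 km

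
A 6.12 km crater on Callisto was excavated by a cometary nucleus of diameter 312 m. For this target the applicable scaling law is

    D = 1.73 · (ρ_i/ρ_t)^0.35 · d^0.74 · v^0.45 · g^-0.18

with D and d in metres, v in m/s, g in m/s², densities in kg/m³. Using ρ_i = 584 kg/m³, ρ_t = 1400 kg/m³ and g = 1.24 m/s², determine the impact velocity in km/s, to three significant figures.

Rearranging for v: v = [D / (1.73 · (584/1400)^0.35 · 312^0.74 · 1.24^-0.18)]^(1/0.45).
D = 6120 m.
(584/1400)^0.35 = 0.7364
312^0.74 = 70.09
1.24^-0.18 = 0.9620
Denominator = 1.73 × 0.7364 × 70.09 × 0.9620 = 85.90
D / 85.90 = 6120 / 85.90 = 71.25
v = 71.25^(1/0.45) = 71.25^2.2222 = 13100 m/s

v ≈ 13.1 km/s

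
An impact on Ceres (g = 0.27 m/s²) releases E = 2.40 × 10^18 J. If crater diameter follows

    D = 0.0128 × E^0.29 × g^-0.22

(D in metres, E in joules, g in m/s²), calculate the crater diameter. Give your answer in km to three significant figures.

D ≈ 3.65 km

E^0.29 = (2.40 × 10^18)^0.29 = 2.139 × 10^5
g^-0.22 = 0.27^-0.22 = 1.334
D = 0.0128 × 2.139 × 10^5 × 1.334 = 3652 m
   = 3.652 km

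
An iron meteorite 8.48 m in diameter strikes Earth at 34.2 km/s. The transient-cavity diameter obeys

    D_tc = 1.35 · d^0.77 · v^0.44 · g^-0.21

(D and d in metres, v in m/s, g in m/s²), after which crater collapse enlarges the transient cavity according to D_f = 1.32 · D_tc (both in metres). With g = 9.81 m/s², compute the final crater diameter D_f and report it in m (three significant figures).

v = 34200 m/s.
d^0.77 = 8.48^0.77 = 5.186
v^0.44 = 34200^0.44 = 98.85
g^-0.21 = 9.81^-0.21 = 0.6191
D_tc = 1.35 × 5.186 × 98.85 × 0.6191 = 428.5 m
D_f = 1.32 × 428.5 = 565.6 m

D_f ≈ 566 m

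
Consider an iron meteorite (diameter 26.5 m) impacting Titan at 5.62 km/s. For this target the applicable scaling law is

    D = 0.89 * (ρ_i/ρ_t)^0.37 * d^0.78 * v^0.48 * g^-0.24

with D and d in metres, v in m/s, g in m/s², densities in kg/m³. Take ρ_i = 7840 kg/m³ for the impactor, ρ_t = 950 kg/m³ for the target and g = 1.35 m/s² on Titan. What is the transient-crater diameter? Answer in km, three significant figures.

D ≈ 1.47 km

In SI units: v = 5620 m/s.
(ρ_i/ρ_t)^0.37 = (7840/950)^0.37 = 2.183
d^0.78 = 26.5^0.78 = 12.89
v^0.48 = 5620^0.48 = 63.08
g^-0.24 = 1.35^-0.24 = 0.9305
D = 0.89 × 2.183 × 12.89 × 63.08 × 0.9305 = 1470 m
   = 1.470 km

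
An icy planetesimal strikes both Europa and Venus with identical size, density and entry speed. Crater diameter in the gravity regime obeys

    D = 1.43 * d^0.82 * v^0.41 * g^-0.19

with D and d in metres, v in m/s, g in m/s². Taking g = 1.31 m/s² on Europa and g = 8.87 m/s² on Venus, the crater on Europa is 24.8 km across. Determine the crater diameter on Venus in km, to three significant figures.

All impactor-dependent factors cancel in the ratio, leaving D_Venus/D_Europa = (g_Venus/g_Europa)^-0.19.
(8.87/1.31)^-0.19 = 6.771^-0.19 = 0.6953
D_Venus = 0.6953 × 24.8 km = 17.2 km

D ≈ 17.2 km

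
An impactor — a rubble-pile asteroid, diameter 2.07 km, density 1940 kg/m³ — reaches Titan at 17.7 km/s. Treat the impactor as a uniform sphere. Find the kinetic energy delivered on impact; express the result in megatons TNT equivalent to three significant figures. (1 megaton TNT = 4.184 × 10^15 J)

d = 2070 m; v = 17700 m/s.
Mass m = (π/6) ρ d³ = (π/6) × 1940 × (2070)³ = 9.010 × 10^12 kg
E = ½ m v² = 0.5 × 9.010 × 10^12 × (17700)² = 1.411 × 10^21 J
   = 1.411 × 10^21 / 4.184×10^15 = 3.372 × 10^5 Mt

E ≈ 3.37 × 10^5 Mt TNT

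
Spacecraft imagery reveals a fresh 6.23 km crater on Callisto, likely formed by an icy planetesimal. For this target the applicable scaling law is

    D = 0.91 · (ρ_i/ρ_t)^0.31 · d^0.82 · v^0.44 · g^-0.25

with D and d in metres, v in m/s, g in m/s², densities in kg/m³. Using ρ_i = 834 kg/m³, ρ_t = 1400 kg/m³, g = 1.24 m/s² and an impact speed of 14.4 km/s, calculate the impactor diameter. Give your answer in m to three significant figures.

d ≈ 363 m

Rearranging for d: d = [D / (0.91 · (834/1400)^0.31 · 14400^0.44 · 1.24^-0.25)]^(1/0.82).
D = 6230 m.
(834/1400)^0.31 = 0.8517
14400^0.44 = 67.56
1.24^-0.25 = 0.9476
Denominator = 0.91 × 0.8517 × 67.56 × 0.9476 = 49.62
D / 49.62 = 6230 / 49.62 = 125.6
d = 125.6^(1/0.82) = 125.6^1.2195 = 362.8 m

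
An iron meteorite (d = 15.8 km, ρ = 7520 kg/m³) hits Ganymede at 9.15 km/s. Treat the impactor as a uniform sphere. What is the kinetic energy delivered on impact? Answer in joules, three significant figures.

E ≈ 6.50 × 10^23 J

d = 15800 m; v = 9150 m/s.
Mass m = (π/6) ρ d³ = (π/6) × 7520 × (15800)³ = 1.553 × 10^16 kg
E = ½ m v² = 0.5 × 1.553 × 10^16 × (9150)² = 6.501 × 10^23 J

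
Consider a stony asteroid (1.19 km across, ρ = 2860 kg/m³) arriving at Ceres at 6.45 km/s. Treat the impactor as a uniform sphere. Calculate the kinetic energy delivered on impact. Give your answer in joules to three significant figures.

d = 1190 m; v = 6450 m/s.
Mass m = (π/6) ρ d³ = (π/6) × 2860 × (1190)³ = 2.524 × 10^12 kg
E = ½ m v² = 0.5 × 2.524 × 10^12 × (6450)² = 5.250 × 10^19 J

E ≈ 5.25 × 10^19 J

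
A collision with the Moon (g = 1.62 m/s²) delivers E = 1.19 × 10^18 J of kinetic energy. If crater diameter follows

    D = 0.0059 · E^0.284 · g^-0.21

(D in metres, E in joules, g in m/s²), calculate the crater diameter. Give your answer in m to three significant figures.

D ≈ 725 m

E^0.284 = (1.19 × 10^18)^0.284 = 1.360 × 10^5
g^-0.21 = 1.62^-0.21 = 0.9037
D = 0.0059 × 1.360 × 10^5 × 0.9037 = 725.1 m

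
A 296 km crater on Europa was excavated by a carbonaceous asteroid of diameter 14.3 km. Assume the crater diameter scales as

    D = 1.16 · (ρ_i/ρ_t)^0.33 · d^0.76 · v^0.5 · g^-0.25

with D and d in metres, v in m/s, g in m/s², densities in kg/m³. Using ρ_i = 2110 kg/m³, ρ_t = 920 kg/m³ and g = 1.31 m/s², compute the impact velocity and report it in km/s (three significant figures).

v ≈ 20.8 km/s

Rearranging for v: v = [D / (1.16 · (2110/920)^0.33 · 14300^0.76 · 1.31^-0.25)]^(1/0.5).
D = 296000 m.
(2110/920)^0.33 = 1.315
14300^0.76 = 1439
1.31^-0.25 = 0.9347
Denominator = 1.16 × 1.315 × 1439 × 0.9347 = 2052
D / 2052 = 296000 / 2052 = 144.2
v = 144.2^(1/0.5) = 144.2^2 = 20794 m/s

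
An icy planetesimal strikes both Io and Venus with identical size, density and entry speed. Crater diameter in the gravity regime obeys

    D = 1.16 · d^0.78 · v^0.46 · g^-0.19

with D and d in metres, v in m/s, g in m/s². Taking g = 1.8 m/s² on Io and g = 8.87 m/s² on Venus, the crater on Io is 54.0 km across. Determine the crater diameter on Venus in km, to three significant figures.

D ≈ 39.9 km

All impactor-dependent factors cancel in the ratio, leaving D_Venus/D_Io = (g_Venus/g_Io)^-0.19.
(8.87/1.8)^-0.19 = 4.928^-0.19 = 0.7386
D_Venus = 0.7386 × 54.0 km = 39.9 km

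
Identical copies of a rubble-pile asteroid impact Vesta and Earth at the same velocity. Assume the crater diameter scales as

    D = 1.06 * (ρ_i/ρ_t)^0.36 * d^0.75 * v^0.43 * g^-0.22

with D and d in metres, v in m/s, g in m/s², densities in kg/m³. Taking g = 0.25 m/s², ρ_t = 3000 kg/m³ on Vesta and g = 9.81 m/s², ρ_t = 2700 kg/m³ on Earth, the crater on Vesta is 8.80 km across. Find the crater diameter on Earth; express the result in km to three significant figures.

The impactor-only factors (d, v, ρ_i) cancel in the ratio, leaving D_Earth/D_Vesta = (g_Earth/g_Vesta)^-0.22 · (ρ_t,Vesta/ρ_t,Earth)^0.36.
(9.81/0.25)^-0.22 = 39.24^-0.22 = 0.4460
(3000/2700)^0.36 = 1.111^0.36 = 1.039
Ratio = 0.4460 × 1.039 = 0.4634
D_Earth = 0.4634 × 8.80 km = 4.08 km

D ≈ 4.08 km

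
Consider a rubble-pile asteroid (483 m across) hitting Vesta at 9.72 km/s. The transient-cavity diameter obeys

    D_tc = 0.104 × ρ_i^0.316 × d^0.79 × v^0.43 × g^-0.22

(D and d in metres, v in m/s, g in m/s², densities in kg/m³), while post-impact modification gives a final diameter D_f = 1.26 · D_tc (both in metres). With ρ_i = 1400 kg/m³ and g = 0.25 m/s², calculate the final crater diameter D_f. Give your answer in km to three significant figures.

D_f ≈ 12.0 km

v = 9720 m/s.
ρ_i^0.316 = 1400^0.316 = 9.867
d^0.79 = 483^0.79 = 131.9
v^0.43 = 9720^0.43 = 51.84
g^-0.22 = 0.25^-0.22 = 1.357
D_tc = 0.104 × 9.867 × 131.9 × 51.84 × 1.357 = 9522 m
D_f = 1.26 × 9522 = 11998 m
     = 12.00 km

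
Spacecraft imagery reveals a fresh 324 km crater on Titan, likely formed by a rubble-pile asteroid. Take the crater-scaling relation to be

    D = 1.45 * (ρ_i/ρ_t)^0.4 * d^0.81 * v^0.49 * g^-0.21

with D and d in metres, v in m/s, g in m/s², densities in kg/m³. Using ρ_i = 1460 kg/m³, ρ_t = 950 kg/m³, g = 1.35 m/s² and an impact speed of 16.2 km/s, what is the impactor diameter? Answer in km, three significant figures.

d ≈ 9.98 km

Rearranging for d: d = [D / (1.45 · (1460/950)^0.4 · 16200^0.49 · 1.35^-0.21)]^(1/0.81).
D = 324000 m.
(1460/950)^0.4 = 1.188
16200^0.49 = 115.5
1.35^-0.21 = 0.9389
Denominator = 1.45 × 1.188 × 115.5 × 0.9389 = 186.8
D / 186.8 = 324000 / 186.8 = 1734
d = 1734^(1/0.81) = 1734^1.2346 = 9975 m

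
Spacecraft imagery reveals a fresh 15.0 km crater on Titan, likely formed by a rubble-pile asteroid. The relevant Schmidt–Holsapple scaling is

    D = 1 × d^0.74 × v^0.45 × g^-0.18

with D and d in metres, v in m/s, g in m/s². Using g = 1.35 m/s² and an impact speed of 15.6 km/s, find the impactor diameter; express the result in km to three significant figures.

d ≈ 1.33 km

Rearranging for d: d = [D / (1 · 15600^0.45 · 1.35^-0.18)]^(1/0.74).
D = 15000 m.
15600^0.45 = 77.07
1.35^-0.18 = 0.9474
Denominator = 1 × 77.07 × 0.9474 = 73.02
D / 73.02 = 15000 / 73.02 = 205.4
d = 205.4^(1/0.74) = 205.4^1.3514 = 1334 m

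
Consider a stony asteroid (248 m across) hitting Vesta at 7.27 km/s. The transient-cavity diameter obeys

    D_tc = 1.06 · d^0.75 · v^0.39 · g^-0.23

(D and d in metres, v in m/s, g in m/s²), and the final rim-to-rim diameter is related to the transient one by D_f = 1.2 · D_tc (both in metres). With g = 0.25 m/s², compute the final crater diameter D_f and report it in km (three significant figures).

D_f ≈ 3.51 km

v = 7270 m/s.
d^0.75 = 248^0.75 = 62.49
v^0.39 = 7270^0.39 = 32.06
g^-0.23 = 0.25^-0.23 = 1.376
D_tc = 1.06 × 62.49 × 32.06 × 1.376 = 2922 m
D_f = 1.2 × 2922 = 3506 m
     = 3.506 km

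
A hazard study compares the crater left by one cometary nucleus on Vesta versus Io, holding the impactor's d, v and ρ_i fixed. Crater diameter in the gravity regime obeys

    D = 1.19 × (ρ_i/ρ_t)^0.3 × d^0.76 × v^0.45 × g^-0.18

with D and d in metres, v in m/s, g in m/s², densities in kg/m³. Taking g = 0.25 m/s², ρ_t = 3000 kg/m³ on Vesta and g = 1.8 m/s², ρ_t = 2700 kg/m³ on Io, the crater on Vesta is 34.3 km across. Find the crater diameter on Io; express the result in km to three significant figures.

The impactor-only factors (d, v, ρ_i) cancel in the ratio, leaving D_Io/D_Vesta = (g_Io/g_Vesta)^-0.18 · (ρ_t,Vesta/ρ_t,Io)^0.3.
(1.8/0.25)^-0.18 = 7.200^-0.18 = 0.7009
(3000/2700)^0.3 = 1.111^0.3 = 1.032
Ratio = 0.7009 × 1.032 = 0.7233
D_Io = 0.7233 × 34.3 km = 24.8 km

D ≈ 24.8 km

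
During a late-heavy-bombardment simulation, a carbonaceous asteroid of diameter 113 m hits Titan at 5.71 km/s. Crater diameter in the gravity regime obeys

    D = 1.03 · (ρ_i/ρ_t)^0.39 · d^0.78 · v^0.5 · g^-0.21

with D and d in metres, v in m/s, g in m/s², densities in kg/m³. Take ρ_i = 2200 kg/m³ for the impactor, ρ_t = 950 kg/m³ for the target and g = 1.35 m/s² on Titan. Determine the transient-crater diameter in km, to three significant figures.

D ≈ 4.05 km

In SI units: v = 5710 m/s.
(ρ_i/ρ_t)^0.39 = (2200/950)^0.39 = 1.387
d^0.78 = 113^0.78 = 39.94
v^0.5 = 5710^0.5 = 75.56
g^-0.21 = 1.35^-0.21 = 0.9389
D = 1.03 × 1.387 × 39.94 × 75.56 × 0.9389 = 4048 m
   = 4.048 km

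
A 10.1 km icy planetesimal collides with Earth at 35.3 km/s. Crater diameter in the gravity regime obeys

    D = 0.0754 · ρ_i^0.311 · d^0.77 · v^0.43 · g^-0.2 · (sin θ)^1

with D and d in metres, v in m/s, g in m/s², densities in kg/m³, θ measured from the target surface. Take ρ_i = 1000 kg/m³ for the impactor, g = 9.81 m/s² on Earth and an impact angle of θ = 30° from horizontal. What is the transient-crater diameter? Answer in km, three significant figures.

In SI units: d = 10100 m, v = 35300 m/s.
ρ_i^0.311 = 1000^0.311 = 8.570
d^0.77 = 10100^0.77 = 1212
v^0.43 = 35300^0.43 = 90.27
g^-0.2 = 9.81^-0.2 = 0.6334
(sin 30°)^1 = 0.5000^1 = 0.5000
D = 0.0754 × 8.570 × 1212 × 90.27 × 0.6334 × 0.5000 = 22390 m
   = 22.39 km

D ≈ 22.4 km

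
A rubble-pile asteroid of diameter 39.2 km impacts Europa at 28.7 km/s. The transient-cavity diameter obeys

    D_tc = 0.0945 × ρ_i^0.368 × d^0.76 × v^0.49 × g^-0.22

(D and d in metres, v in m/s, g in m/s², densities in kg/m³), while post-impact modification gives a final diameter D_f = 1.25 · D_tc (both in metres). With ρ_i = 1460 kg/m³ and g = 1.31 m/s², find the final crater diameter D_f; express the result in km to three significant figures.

In SI: d = 39200 m, v = 28700 m/s.
ρ_i^0.368 = 1460^0.368 = 14.60
d^0.76 = 39200^0.76 = 3097
v^0.49 = 28700^0.49 = 152.9
g^-0.22 = 1.31^-0.22 = 0.9423
D_tc = 0.0945 × 14.60 × 3097 × 152.9 × 0.9423 = 6.156 × 10^5 m
D_f = 1.25 × 6.156 × 10^5 = 7.695 × 10^5 m
     = 769.5 km

D_f ≈ 770 km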